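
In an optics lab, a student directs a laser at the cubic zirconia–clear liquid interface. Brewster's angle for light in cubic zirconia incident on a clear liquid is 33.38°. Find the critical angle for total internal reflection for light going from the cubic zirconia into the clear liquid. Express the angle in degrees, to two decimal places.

θ_c ≈ 41.21°

n₂/n₁ = tan 33.38° = 0.6589; the critical angle satisfies sin θ_c = n₂/n₁.
θ_c = arcsin(0.6589) = 41.21°.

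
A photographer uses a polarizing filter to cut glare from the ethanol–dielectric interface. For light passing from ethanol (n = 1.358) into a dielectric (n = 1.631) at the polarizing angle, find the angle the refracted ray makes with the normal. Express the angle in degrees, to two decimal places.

θ_t ≈ 39.78°

First find Brewster's angle: tan θ_B = 1.631/1.358 = 1.2010, giving θ_B = 50.22°.
The refracted ray is perpendicular to the reflected ray, so θ_t = 90° − θ_B = 39.78°.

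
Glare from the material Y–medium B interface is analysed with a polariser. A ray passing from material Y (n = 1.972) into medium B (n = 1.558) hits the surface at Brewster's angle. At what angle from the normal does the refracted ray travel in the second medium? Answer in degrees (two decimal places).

θ_t ≈ 51.69°

tan θ_B = n₂/n₁ = 1.558/1.972 = 0.7901, so θ_B = 38.31°.
Since θ_B + θ_t = 90° at Brewster incidence, θ_t = 90° − 38.31° = 51.69°.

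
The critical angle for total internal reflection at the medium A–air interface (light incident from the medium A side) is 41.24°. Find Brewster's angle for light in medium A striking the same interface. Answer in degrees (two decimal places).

θ_B ≈ 33.39°

n₂/n₁ = sin θ_c = sin 41.24° = 0.6592.
tan θ_B equals the same ratio, so θ_B = arctan(0.6592) = 33.39°.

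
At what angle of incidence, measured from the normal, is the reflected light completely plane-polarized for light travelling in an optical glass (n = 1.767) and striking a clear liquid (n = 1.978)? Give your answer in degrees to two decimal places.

tan θ_B = n₂/n₁ = 1.978/1.767 = 1.1194.
θ_B = arctan(1.1194) = 48.22°.

θ_B ≈ 48.22°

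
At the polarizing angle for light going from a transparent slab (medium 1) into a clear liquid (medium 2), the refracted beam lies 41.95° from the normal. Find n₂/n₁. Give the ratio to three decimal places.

θ_B + θ_t = 90°, so θ_B = 90° − 41.95° = 48.05°.
Then n₂/n₁ = tan θ_B = tan 48.05° = 1.113.

n₂/n₁ ≈ 1.113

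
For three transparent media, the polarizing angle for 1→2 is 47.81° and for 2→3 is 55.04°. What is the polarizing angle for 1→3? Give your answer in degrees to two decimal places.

θ_B ≈ 57.64°

n₂/n₁ = tan 47.81° = 1.1032 and n₃/n₂ = tan 55.04° = 1.4303.
So n₃/n₁ = (n₂/n₁)(n₃/n₂) = 1.1032 × 1.4303 = 1.5779.
θ_B(1→3) = arctan(1.5779) = 57.64°.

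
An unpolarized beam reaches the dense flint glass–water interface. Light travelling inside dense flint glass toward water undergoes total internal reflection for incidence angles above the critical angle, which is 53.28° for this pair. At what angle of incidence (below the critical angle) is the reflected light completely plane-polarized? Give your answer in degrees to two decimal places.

n₂/n₁ = sin θ_c = sin 53.28° = 0.8016.
tan θ_B equals the same ratio, so θ_B = arctan(0.8016) = 38.71°.

θ_B ≈ 38.71°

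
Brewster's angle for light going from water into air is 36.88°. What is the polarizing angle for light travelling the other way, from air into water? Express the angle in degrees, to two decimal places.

tan θ_B' = n₁/n₂ = 1/tan θ_B, so θ_B' = 90° − θ_B.
θ_B' = 90° − 36.88° = 53.12°.

θ_B' ≈ 53.12°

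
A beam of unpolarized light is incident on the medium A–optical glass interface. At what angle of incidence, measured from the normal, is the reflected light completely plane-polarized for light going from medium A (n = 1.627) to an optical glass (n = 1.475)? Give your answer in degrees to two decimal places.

tan θ_B = n₂/n₁ = 1.475/1.627 = 0.9066.
So θ_B = arctan 0.9066 = 42.19°.

θ_B ≈ 42.19°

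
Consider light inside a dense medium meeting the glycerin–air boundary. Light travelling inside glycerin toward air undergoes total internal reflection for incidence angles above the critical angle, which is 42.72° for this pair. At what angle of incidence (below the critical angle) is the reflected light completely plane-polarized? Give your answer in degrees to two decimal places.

sin θ_c = n₂/n₁, so n₂/n₁ = sin 42.72° = 0.6784.
Brewster: tan θ_B = n₂/n₁ = 0.6784.
θ_B = arctan(0.6784) = 34.15°.

θ_B ≈ 34.15°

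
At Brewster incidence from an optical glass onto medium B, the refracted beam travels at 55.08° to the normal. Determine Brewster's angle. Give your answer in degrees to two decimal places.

At Brewster's angle the reflected and refracted rays are perpendicular, so θ_B + θ_t = 90°.
So θ_B = 90° − θ_t = 90° − 55.08° = 34.92°.

θ_B ≈ 34.92°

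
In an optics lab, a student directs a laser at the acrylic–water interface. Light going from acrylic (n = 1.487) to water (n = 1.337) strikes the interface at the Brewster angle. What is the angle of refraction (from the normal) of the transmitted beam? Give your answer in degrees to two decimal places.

θ_t ≈ 48.04°

tan θ_B = n₂/n₁ = 1.337/1.487 = 0.8991, so θ_B = 41.96°.
The refracted ray is perpendicular to the reflected ray, so θ_t = 90° − θ_B = 48.04°.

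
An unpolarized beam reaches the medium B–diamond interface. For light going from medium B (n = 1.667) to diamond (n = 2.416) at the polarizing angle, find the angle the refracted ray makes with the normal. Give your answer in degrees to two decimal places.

θ_B = arctan(n₂/n₁) = arctan(2.416/1.667) = 55.39°.
The refracted ray is perpendicular to the reflected ray, so θ_t = 90° − θ_B = 34.61°.

θ_t ≈ 34.61°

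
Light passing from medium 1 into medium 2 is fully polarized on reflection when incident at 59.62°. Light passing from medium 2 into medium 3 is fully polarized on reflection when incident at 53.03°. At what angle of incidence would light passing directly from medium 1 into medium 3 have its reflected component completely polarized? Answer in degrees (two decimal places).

Each Brewster angle gives a ratio: n₂/n₁ = tan 59.62° = 1.7058, n₃/n₂ = tan 53.03° = 1.3285.
n₃/n₁ = 2.2662. Then tan θ_B(1→3) = n₃/n₁, so θ_B(1→3) = arctan(2.2662) = 66.19°.

θ_B ≈ 66.19°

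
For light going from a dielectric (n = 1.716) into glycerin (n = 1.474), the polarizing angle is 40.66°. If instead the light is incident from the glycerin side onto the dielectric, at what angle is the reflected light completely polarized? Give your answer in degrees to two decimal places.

The two Brewster angles are complementary: θ_B' = 90° − θ_B = 90° − 40.66° = 49.34°.

θ_B' ≈ 49.34°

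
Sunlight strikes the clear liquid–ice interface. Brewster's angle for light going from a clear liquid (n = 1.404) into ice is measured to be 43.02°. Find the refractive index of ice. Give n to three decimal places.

Brewster's law: tan θ_B = n₂/n₁ (light incident in a clear liquid, refracted into ice).
n₂ = n₁ tan θ_B = 1.404 × tan 43.02° = 1.310.

n ≈ 1.310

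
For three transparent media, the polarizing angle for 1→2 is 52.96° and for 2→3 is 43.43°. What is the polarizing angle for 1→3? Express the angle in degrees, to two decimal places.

θ_B ≈ 51.44°

Each Brewster angle gives a ratio: n₂/n₁ = tan 52.96° = 1.3251, n₃/n₂ = tan 43.43° = 0.9466.
Multiplying, n₃/n₁ = 1.3251 × 0.9466 = 1.2544, and θ_B(1→3) = arctan 1.2544 = 51.44°.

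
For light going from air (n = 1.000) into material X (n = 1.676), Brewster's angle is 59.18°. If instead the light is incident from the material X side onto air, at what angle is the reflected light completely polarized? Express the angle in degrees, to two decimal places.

tan θ_B' = n₁/n₂ = 1/tan θ_B, so θ_B' = 90° − θ_B.
θ_B' = 90° − 59.18° = 30.82°.

θ_B' ≈ 30.82°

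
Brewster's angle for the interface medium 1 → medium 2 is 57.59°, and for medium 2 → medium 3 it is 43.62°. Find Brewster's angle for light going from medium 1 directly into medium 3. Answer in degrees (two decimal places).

θ_B ≈ 56.33°

n₂/n₁ = tan 57.59° = 1.5751 and n₃/n₂ = tan 43.62° = 0.9530.
Multiplying, n₃/n₁ = 1.5751 × 0.9530 = 1.5010, and θ_B(1→3) = arctan 1.5010 = 56.33°.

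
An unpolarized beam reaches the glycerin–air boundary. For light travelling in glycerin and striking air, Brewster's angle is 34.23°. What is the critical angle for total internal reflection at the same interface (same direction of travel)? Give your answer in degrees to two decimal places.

n₂/n₁ = tan 34.23° = 0.6804; the critical angle satisfies sin θ_c = n₂/n₁.
θ_c = arcsin(0.6804) = 42.87°.

θ_c ≈ 42.87°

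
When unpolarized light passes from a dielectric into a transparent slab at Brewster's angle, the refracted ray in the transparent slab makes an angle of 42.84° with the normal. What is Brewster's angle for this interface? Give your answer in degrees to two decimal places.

Brewster's condition makes the reflected and refracted beams perpendicular: θ_B + θ_t = 90°.
θ_B = 90° − 42.84° = 47.16°.

θ_B ≈ 47.16°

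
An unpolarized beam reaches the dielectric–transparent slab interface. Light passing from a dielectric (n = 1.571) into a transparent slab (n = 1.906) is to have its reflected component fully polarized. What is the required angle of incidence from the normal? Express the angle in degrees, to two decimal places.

Here n₂/n₁ = 1.906/1.571 = 1.2132, and Brewster's law gives tan θ_B = n₂/n₁.
θ_B = arctan(1.2132) = 50.50°.

θ_B ≈ 50.50°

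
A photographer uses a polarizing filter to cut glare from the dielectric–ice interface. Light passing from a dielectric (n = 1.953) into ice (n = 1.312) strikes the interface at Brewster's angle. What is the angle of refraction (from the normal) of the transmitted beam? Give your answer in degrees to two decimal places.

θ_t ≈ 56.11°

θ_B = arctan(n₂/n₁) = arctan(1.312/1.953) = 33.89°.
At Brewster's angle the reflected and refracted rays are perpendicular, so θ_t = 90° − θ_B = 90° − 33.89° = 56.11°.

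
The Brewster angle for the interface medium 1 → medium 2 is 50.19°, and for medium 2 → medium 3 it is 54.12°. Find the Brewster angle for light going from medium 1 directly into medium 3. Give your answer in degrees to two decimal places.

θ_B ≈ 58.91°

Each Brewster angle gives a ratio: n₂/n₁ = tan 50.19° = 1.1998, n₃/n₂ = tan 54.12° = 1.3825.
So n₃/n₁ = (n₂/n₁)(n₃/n₂) = 1.1998 × 1.3825 = 1.6587.
θ_B(1→3) = arctan(1.6587) = 58.91°.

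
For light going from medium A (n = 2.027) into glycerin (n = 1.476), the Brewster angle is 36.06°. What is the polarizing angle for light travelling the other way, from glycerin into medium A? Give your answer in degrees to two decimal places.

θ_B' ≈ 53.94°

The two Brewster angles are complementary: θ_B' = 90° − θ_B = 90° − 36.06° = 53.94°.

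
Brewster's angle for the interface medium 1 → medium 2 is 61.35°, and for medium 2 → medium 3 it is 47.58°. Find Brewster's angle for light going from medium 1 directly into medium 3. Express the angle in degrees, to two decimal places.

tan θ_B(1→2) = n₂/n₁ = tan 61.35° = 1.8303.
tan θ_B(2→3) = n₃/n₂ = tan 47.58° = 1.0944.
n₃/n₁ = 2.0031. Then tan θ_B(1→3) = n₃/n₁, so θ_B(1→3) = arctan(2.0031) = 63.47°.

θ_B ≈ 63.47°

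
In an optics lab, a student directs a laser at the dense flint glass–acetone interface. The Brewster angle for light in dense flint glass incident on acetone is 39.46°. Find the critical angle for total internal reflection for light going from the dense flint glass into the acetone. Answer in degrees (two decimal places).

tan θ_B = n₂/n₁ = tan 39.46° = 0.8232.
Total internal reflection: sin θ_c = n₂/n₁ = 0.8232.
θ_c = arcsin(0.8232) = 55.40°.

θ_c ≈ 55.40°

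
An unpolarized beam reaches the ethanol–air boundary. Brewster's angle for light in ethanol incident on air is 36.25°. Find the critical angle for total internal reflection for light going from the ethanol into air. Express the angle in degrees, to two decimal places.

tan θ_B = n₂/n₁ = tan 36.25° = 0.7332.
Total internal reflection: sin θ_c = n₂/n₁ = 0.7332.
θ_c = arcsin(0.7332) = 47.16°.

θ_c ≈ 47.16°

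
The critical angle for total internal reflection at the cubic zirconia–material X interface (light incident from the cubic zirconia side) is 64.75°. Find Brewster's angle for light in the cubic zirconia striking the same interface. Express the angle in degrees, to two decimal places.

At the critical angle sin θ_c = n₂/n₁, giving n₂/n₁ = sin 64.75° = 0.9045.
Then tan θ_B = n₂/n₁ = 0.9045, so θ_B = arctan 0.9045 = 42.13°.

θ_B ≈ 42.13°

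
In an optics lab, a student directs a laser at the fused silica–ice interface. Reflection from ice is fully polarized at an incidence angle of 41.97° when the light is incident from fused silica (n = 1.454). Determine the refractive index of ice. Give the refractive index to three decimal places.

Full polarization of the reflected beam means tan θ_B = n₂/n₁, where n₁ is the incident medium (fused silica).
n₂ = n₁ tan θ_B = 1.454 × tan 41.97° = 1.308.

n ≈ 1.308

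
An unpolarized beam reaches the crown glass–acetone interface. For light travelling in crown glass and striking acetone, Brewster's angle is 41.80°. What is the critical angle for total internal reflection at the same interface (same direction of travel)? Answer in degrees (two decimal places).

tan θ_B = n₂/n₁ = tan 41.80° = 0.8941.
Total internal reflection: sin θ_c = n₂/n₁ = 0.8941.
θ_c = arcsin(0.8941) = 63.39°.

θ_c ≈ 63.39°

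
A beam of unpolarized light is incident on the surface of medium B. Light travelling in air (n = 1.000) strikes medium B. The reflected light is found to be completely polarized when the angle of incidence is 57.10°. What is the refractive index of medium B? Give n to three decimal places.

Full polarization of the reflected beam means tan θ_B = n₂/n₁, where n₁ is the incident medium (air).
n₂ = n₁ tan θ_B = 1.000 × tan 57.10° = 1.546.

n ≈ 1.546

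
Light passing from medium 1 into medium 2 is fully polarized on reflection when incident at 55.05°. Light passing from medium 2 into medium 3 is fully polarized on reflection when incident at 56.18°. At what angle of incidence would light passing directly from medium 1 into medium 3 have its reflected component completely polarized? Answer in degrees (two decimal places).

Each Brewster angle gives a ratio: n₂/n₁ = tan 55.05° = 1.4308, n₃/n₂ = tan 56.18° = 1.4927.
n₃/n₁ = 2.1357. Then tan θ_B(1→3) = n₃/n₁, so θ_B(1→3) = arctan(2.1357) = 64.91°.

θ_B ≈ 64.91°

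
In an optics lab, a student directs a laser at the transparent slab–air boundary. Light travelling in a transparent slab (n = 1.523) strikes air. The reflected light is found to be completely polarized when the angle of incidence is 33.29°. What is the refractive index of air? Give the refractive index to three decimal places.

n ≈ 1.000

Full polarization of the reflected beam means tan θ_B = n₂/n₁, where n₁ is the incident medium (a transparent slab).
n₂ = n₁ tan θ_B = 1.523 × tan 33.29° = 1.000.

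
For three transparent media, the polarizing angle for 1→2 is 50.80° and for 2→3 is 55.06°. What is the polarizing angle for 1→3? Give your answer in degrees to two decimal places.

n₂/n₁ = tan 50.80° = 1.2261 and n₃/n₂ = tan 55.06° = 1.4313.
Multiplying, n₃/n₁ = 1.2261 × 1.4313 = 1.7550, and θ_B(1→3) = arctan 1.7550 = 60.33°.

θ_B ≈ 60.33°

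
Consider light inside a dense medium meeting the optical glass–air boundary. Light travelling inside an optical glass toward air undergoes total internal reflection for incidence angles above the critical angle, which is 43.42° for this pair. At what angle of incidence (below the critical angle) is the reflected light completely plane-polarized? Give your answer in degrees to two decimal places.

sin θ_c = n₂/n₁, so n₂/n₁ = sin 43.42° = 0.6873.
Brewster: tan θ_B = n₂/n₁ = 0.6873.
θ_B = arctan(0.6873) = 34.50°.

θ_B ≈ 34.50°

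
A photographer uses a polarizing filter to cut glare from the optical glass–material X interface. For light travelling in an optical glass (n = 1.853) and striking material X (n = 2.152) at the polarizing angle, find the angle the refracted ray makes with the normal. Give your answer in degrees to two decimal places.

θ_t ≈ 40.73°

First find Brewster's angle: tan θ_B = 2.152/1.853 = 1.1614, giving θ_B = 49.27°.
The refracted ray is perpendicular to the reflected ray, so θ_t = 90° − θ_B = 40.73°.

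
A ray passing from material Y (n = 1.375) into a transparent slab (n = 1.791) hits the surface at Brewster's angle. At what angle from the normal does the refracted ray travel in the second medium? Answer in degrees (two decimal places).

θ_t ≈ 37.51°

θ_B = arctan(n₂/n₁) = arctan(1.791/1.375) = 52.49°.
The refracted ray is perpendicular to the reflected ray, so θ_t = 90° − θ_B = 37.51°.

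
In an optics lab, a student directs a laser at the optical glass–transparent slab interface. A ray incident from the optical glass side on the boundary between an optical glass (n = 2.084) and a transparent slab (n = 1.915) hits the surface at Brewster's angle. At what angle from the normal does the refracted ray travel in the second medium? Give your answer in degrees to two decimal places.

θ_t ≈ 47.42°

First find Brewster's angle: tan θ_B = 1.915/2.084 = 0.9189, giving θ_B = 42.58°.
Since θ_B + θ_t = 90° at Brewster incidence, θ_t = 90° − 42.58° = 47.42°.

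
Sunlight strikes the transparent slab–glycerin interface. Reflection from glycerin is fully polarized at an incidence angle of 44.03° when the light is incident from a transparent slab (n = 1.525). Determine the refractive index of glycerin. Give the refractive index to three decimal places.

Full polarization of the reflected beam means tan θ_B = n₂/n₁, where n₁ is the incident medium (a transparent slab).
n₂ = n₁ tan θ_B = 1.525 × tan 44.03° = 1.474.

n ≈ 1.474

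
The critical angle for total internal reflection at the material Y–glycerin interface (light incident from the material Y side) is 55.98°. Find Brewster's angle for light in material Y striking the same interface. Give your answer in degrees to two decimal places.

n₂/n₁ = sin θ_c = sin 55.98° = 0.8288.
tan θ_B equals the same ratio, so θ_B = arctan(0.8288) = 39.65°.

θ_B ≈ 39.65°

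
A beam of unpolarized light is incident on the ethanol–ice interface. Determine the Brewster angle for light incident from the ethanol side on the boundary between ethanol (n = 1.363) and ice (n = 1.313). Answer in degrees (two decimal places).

tan θ_B = n₂/n₁ = 1.313/1.363 = 0.9633. Taking the arctangent, θ_B = 43.93°.

θ_B ≈ 43.93°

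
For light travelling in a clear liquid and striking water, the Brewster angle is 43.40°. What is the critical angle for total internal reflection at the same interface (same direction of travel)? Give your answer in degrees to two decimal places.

θ_c ≈ 71.02°

From Brewster, n₂/n₁ = tan θ_B = tan 43.40° = 0.9457.
Then sin θ_c = n₂/n₁ = 0.9457, so θ_c = arcsin 0.9457 = 71.02°.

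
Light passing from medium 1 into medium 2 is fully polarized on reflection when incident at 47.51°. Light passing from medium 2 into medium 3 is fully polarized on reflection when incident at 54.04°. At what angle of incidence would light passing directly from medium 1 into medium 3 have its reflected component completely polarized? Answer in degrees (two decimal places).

θ_B ≈ 56.39°

Each Brewster angle gives a ratio: n₂/n₁ = tan 47.51° = 1.0917, n₃/n₂ = tan 54.04° = 1.3784.
Multiplying, n₃/n₁ = 1.0917 × 1.3784 = 1.5048, and θ_B(1→3) = arctan 1.5048 = 56.39°.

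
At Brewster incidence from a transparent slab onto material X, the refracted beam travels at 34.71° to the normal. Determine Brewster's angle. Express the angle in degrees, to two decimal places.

Brewster's condition makes the reflected and refracted beams perpendicular: θ_B + θ_t = 90°.
θ_B = 90° − 34.71° = 55.29°.

θ_B ≈ 55.29°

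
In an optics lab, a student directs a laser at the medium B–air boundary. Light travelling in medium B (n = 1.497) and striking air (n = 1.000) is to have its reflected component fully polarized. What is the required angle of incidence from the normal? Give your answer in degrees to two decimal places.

θ_B ≈ 33.74°

At Brewster's angle the reflected and refracted rays are perpendicular, which with Snell's law gives tan θ_B = n₂/n₁.
tan θ_B = n₂/n₁ = 1.000/1.497 = 0.6680. Taking the arctangent, θ_B = 33.74°.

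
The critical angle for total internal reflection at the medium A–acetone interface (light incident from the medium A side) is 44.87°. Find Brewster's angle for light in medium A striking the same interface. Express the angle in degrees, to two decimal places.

θ_B ≈ 35.20°

sin θ_c = n₂/n₁, so n₂/n₁ = sin 44.87° = 0.7055.
Brewster: tan θ_B = n₂/n₁ = 0.7055.
θ_B = arctan(0.7055) = 35.20°.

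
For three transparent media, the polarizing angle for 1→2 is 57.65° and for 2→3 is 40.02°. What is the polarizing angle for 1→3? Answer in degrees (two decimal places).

Each Brewster angle gives a ratio: n₂/n₁ = tan 57.65° = 1.5788, n₃/n₂ = tan 40.02° = 0.8397.
Multiplying, n₃/n₁ = 1.5788 × 0.8397 = 1.3257, and θ_B(1→3) = arctan 1.3257 = 52.97°.

θ_B ≈ 52.97°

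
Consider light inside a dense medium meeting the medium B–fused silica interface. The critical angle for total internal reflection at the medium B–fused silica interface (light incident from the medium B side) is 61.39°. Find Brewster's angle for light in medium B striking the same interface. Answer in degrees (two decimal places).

sin θ_c = n₂/n₁, so n₂/n₁ = sin 61.39° = 0.8779.
Brewster: tan θ_B = n₂/n₁ = 0.8779.
θ_B = arctan(0.8779) = 41.28°.

θ_B ≈ 41.28°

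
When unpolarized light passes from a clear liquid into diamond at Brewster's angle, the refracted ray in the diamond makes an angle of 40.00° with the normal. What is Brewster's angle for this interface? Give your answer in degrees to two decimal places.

θ_B ≈ 50.00°

Brewster's condition makes the reflected and refracted beams perpendicular: θ_B + θ_t = 90°.
So θ_B = 90° − θ_t = 90° − 40.00° = 50.00°.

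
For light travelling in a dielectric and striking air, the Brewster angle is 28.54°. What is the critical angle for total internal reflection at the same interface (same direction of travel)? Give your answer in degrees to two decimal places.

θ_c ≈ 32.95°

n₂/n₁ = tan 28.54° = 0.5439; the critical angle satisfies sin θ_c = n₂/n₁.
θ_c = arcsin(0.5439) = 32.95°.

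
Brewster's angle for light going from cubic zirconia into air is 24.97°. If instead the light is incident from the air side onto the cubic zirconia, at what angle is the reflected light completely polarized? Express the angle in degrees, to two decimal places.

θ_B' ≈ 65.03°

tan θ_B' = n₁/n₂ = 1/tan θ_B, so θ_B' = 90° − θ_B.
θ_B' = 90° − 24.97° = 65.03°.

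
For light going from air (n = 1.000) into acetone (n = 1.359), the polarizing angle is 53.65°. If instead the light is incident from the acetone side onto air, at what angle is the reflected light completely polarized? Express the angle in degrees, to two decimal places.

Reversing the direction swaps n₁ and n₂, so tan θ_B' = 1/tan θ_B and θ_B' = 90° − θ_B.
Hence θ_B' = 90° − 53.65° = 36.35°.

θ_B' ≈ 36.35°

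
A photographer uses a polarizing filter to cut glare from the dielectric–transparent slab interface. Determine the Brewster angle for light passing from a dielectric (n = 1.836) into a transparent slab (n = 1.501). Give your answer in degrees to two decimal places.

θ_B ≈ 39.27°

Brewster's condition: tan θ_B = n₂/n₁ = 1.501/1.836 = 0.8175. Taking the arctangent, θ_B = 39.27°.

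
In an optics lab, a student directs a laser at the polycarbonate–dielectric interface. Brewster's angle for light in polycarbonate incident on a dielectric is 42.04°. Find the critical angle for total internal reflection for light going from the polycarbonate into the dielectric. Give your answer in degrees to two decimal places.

From Brewster, n₂/n₁ = tan θ_B = tan 42.04° = 0.9017.
Then sin θ_c = n₂/n₁ = 0.9017, so θ_c = arcsin 0.9017 = 64.38°.

θ_c ≈ 64.38°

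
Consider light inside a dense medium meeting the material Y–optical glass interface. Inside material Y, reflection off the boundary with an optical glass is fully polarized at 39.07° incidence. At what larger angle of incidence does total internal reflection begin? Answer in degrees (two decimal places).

θ_c ≈ 54.27°

From Brewster, n₂/n₁ = tan θ_B = tan 39.07° = 0.8118.
Then sin θ_c = n₂/n₁ = 0.8118, so θ_c = arcsin 0.8118 = 54.27°.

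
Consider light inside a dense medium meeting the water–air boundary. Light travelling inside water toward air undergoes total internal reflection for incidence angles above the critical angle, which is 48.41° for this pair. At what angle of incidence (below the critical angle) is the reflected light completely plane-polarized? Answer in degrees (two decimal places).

n₂/n₁ = sin θ_c = sin 48.41° = 0.7479.
tan θ_B equals the same ratio, so θ_B = arctan(0.7479) = 36.79°.

θ_B ≈ 36.79°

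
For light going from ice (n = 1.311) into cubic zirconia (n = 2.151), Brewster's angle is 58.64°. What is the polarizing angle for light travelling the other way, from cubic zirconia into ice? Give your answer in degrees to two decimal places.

θ_B' ≈ 31.36°

Reversing the direction swaps n₁ and n₂, so tan θ_B' = 1/tan θ_B and θ_B' = 90° − θ_B.
Hence θ_B' = 90° − 58.64° = 31.36°.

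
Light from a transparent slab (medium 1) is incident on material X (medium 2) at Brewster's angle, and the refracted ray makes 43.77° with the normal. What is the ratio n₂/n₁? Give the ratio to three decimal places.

θ_B + θ_t = 90°, so θ_B = 90° − 43.77° = 46.23°.
tan θ_B = n₂/n₁, so n₂/n₁ = tan 46.23° = 1.044.

n₂/n₁ ≈ 1.044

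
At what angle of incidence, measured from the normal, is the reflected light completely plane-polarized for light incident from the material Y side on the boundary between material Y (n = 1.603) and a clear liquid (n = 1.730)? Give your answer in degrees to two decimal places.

Here n₂/n₁ = 1.730/1.603 = 1.0792, and Brewster's law gives tan θ_B = n₂/n₁.
θ_B = arctan(1.0792) = 47.18°.

θ_B ≈ 47.18°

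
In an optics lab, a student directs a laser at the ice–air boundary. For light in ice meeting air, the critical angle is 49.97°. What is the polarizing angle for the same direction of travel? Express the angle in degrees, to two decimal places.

θ_B ≈ 37.44°

n₂/n₁ = sin θ_c = sin 49.97° = 0.7657.
tan θ_B equals the same ratio, so θ_B = arctan(0.7657) = 37.44°.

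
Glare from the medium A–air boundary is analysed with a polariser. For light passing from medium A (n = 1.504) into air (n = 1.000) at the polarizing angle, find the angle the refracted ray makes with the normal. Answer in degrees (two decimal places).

First find Brewster's angle: tan θ_B = 1.000/1.504 = 0.6649, giving θ_B = 33.62°.
The refracted ray is perpendicular to the reflected ray, so θ_t = 90° − θ_B = 56.38°.

θ_t ≈ 56.38°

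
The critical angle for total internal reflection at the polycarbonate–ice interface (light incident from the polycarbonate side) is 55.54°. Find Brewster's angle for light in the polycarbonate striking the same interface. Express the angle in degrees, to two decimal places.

At the critical angle sin θ_c = n₂/n₁, giving n₂/n₁ = sin 55.54° = 0.8245.
Then tan θ_B = n₂/n₁ = 0.8245, so θ_B = arctan 0.8245 = 39.51°.

θ_B ≈ 39.51°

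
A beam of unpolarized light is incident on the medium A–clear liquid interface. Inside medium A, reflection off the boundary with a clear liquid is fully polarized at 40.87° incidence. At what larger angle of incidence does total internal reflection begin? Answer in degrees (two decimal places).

From Brewster, n₂/n₁ = tan θ_B = tan 40.87° = 0.8653.
Then sin θ_c = n₂/n₁ = 0.8653, so θ_c = arcsin 0.8653 = 59.92°.

θ_c ≈ 59.92°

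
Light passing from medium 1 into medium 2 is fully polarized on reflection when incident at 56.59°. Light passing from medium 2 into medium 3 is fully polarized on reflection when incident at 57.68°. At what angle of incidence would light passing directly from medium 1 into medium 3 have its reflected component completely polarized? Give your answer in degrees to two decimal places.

θ_B ≈ 67.35°

tan θ_B(1→2) = n₂/n₁ = tan 56.59° = 1.5160.
tan θ_B(2→3) = n₃/n₂ = tan 57.68° = 1.5806.
So n₃/n₁ = (n₂/n₁)(n₃/n₂) = 1.5160 × 1.5806 = 2.3962.
θ_B(1→3) = arctan(2.3962) = 67.35°.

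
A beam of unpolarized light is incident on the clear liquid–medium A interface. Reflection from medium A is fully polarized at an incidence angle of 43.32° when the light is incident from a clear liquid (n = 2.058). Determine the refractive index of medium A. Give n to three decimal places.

At the polarizing angle, tan θ_B = n₂/n₁ with n₁ on the incident side (a clear liquid) and n₂ on the transmitted side (medium A).
n₂ = n₁ tan θ_B = 2.058 × tan 43.32° = 1.941.

n ≈ 1.941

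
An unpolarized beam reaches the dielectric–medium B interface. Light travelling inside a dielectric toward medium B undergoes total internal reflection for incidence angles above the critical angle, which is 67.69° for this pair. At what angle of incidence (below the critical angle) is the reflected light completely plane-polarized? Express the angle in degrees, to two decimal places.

sin θ_c = n₂/n₁, so n₂/n₁ = sin 67.69° = 0.9251.
Brewster: tan θ_B = n₂/n₁ = 0.9251.
θ_B = arctan(0.9251) = 42.77°.

θ_B ≈ 42.77°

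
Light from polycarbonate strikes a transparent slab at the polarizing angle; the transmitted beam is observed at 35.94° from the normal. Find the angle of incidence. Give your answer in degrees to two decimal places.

Since the reflected and refracted rays are at right angles at the polarizing angle, θ_B + θ_t = 90°.
So θ_B = 90° − θ_t = 90° − 35.94° = 54.06°.

θ_B ≈ 54.06°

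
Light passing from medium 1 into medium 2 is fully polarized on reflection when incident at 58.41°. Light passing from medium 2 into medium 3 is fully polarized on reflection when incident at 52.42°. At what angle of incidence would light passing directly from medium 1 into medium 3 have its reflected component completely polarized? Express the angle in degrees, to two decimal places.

θ_B ≈ 64.67°

Each Brewster angle gives a ratio: n₂/n₁ = tan 58.41° = 1.6261, n₃/n₂ = tan 52.42° = 1.2995.
n₃/n₁ = 2.1131. Then tan θ_B(1→3) = n₃/n₁, so θ_B(1→3) = arctan(2.1131) = 64.67°.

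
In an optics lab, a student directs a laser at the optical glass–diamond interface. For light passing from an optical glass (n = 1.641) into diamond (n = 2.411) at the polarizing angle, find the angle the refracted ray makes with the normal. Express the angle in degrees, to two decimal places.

θ_t ≈ 34.24°

First find Brewster's angle: tan θ_B = 2.411/1.641 = 1.4692, giving θ_B = 55.76°.
The refracted ray is perpendicular to the reflected ray, so θ_t = 90° − θ_B = 34.24°.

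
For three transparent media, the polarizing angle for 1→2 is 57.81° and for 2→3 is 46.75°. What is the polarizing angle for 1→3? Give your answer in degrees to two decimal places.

n₂/n₁ = tan 57.81° = 1.5886 and n₃/n₂ = tan 46.75° = 1.0630.
So n₃/n₁ = (n₂/n₁)(n₃/n₂) = 1.5886 × 1.0630 = 1.6887.
θ_B(1→3) = arctan(1.6887) = 59.37°.

θ_B ≈ 59.37°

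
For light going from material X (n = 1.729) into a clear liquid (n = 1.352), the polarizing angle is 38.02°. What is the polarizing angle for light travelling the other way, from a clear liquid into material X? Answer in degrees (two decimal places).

tan θ_B' = n₁/n₂ = 1/tan θ_B, so θ_B' = 90° − θ_B.
θ_B' = 90° − 38.02° = 51.98°.

θ_B' ≈ 51.98°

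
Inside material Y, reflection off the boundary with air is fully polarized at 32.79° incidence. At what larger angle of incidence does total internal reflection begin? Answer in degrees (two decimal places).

tan θ_B = n₂/n₁ = tan 32.79° = 0.6442.
Total internal reflection: sin θ_c = n₂/n₁ = 0.6442.
θ_c = arcsin(0.6442) = 40.11°.

θ_c ≈ 40.11°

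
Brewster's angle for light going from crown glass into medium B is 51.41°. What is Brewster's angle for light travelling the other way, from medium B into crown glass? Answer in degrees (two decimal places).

tan θ_B' = n₁/n₂ = 1/tan θ_B, so θ_B' = 90° − θ_B.
θ_B' = 90° − 51.41° = 38.59°.

θ_B' ≈ 38.59°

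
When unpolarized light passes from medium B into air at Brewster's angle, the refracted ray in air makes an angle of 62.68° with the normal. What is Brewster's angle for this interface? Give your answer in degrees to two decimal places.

θ_B ≈ 27.32°

At Brewster's angle the reflected and refracted rays are perpendicular, so θ_B + θ_t = 90°.
So θ_B = 90° − θ_t = 90° − 62.68° = 27.32°.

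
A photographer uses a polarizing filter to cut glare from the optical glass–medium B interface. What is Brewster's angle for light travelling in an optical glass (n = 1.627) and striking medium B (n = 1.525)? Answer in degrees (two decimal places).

θ_B ≈ 43.15°

At Brewster's angle the reflected and refracted rays are perpendicular, which with Snell's law gives tan θ_B = n₂/n₁.
Here n₂/n₁ = 1.525/1.627 = 0.9373, and Brewster's law gives tan θ_B = n₂/n₁.
So θ_B = arctan 0.9373 = 43.15°.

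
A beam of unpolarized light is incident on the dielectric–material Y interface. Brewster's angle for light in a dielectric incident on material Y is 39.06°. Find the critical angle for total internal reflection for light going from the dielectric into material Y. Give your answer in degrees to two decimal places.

From Brewster, n₂/n₁ = tan θ_B = tan 39.06° = 0.8115.
Then sin θ_c = n₂/n₁ = 0.8115, so θ_c = arcsin 0.8115 = 54.24°.

θ_c ≈ 54.24°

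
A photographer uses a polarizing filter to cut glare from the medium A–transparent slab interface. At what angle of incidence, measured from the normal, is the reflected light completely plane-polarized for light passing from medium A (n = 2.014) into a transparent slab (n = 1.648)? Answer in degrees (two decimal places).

Brewster's condition: tan θ_B = n₂/n₁ = 1.648/2.014 = 0.8183. Taking the arctangent, θ_B = 39.29°.

θ_B ≈ 39.29°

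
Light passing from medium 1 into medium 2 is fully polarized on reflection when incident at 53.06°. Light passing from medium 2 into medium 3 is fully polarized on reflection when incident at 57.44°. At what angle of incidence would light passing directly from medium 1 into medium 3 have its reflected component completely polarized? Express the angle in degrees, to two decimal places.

θ_B ≈ 64.35°

n₂/n₁ = tan 53.06° = 1.3299 and n₃/n₂ = tan 57.44° = 1.5661.
Multiplying, n₃/n₁ = 1.3299 × 1.5661 = 2.0828, and θ_B(1→3) = arctan 2.0828 = 64.35°.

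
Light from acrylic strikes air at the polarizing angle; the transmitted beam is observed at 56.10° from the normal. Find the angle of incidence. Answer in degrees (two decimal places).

Since the reflected and refracted rays are at right angles at the polarizing angle, θ_B + θ_t = 90°.
θ_B = 90° − 56.10° = 33.90°.

θ_B ≈ 33.90°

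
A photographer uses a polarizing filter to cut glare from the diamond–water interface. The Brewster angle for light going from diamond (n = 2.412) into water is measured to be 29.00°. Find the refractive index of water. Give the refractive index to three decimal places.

n ≈ 1.337

At the Brewster angle, tan θ_B = n₂/n₁ with n₁ on the incident side (diamond) and n₂ on the transmitted side (water).
n₂ = n₁ tan θ_B = 2.412 × tan 29.00° = 1.337.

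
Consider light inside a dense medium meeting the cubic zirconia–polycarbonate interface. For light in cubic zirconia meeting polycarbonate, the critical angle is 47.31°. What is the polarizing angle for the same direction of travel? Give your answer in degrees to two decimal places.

At the critical angle sin θ_c = n₂/n₁, giving n₂/n₁ = sin 47.31° = 0.7350.
Then tan θ_B = n₂/n₁ = 0.7350, so θ_B = arctan 0.7350 = 36.32°.

θ_B ≈ 36.32°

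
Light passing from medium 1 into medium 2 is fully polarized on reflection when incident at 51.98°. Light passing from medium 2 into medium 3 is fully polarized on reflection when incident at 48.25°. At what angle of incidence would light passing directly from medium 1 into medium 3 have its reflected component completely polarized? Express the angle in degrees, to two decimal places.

Each Brewster angle gives a ratio: n₂/n₁ = tan 51.98° = 1.2790, n₃/n₂ = tan 48.25° = 1.1204.
So n₃/n₁ = (n₂/n₁)(n₃/n₂) = 1.2790 × 1.1204 = 1.4330.
θ_B(1→3) = arctan(1.4330) = 55.09°.

θ_B ≈ 55.09°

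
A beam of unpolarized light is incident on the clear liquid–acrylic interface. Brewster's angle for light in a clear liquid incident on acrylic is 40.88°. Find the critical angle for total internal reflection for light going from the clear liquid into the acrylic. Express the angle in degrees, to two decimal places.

From Brewster, n₂/n₁ = tan θ_B = tan 40.88° = 0.8656.
Then sin θ_c = n₂/n₁ = 0.8656, so θ_c = arcsin 0.8656 = 59.95°.

θ_c ≈ 59.95°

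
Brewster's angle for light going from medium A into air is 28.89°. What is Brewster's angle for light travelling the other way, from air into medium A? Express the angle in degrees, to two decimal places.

The two Brewster angles are complementary: θ_B' = 90° − θ_B = 90° − 28.89° = 61.11°.

θ_B' ≈ 61.11°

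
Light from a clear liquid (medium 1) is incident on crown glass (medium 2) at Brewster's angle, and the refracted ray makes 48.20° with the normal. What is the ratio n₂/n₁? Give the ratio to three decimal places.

n₂/n₁ ≈ 0.894

θ_B + θ_t = 90°, so θ_B = 90° − 48.20° = 41.80°.
tan θ_B = n₂/n₁, so n₂/n₁ = tan 41.80° = 0.894.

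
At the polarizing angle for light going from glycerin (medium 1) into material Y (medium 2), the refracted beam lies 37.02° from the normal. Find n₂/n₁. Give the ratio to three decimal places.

At Brewster incidence θ_B = 90° − θ_t = 90° − 37.02° = 52.98°.
Then n₂/n₁ = tan θ_B = tan 52.98° = 1.326.

n₂/n₁ ≈ 1.326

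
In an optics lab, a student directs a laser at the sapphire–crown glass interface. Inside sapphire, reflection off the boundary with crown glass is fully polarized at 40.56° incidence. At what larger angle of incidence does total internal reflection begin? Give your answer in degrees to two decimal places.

tan θ_B = n₂/n₁ = tan 40.56° = 0.8559.
Total internal reflection: sin θ_c = n₂/n₁ = 0.8559.
θ_c = arcsin(0.8559) = 58.86°.

θ_c ≈ 58.86°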